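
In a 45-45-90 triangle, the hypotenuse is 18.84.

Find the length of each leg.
In a 45-45-90 triangle hypotenuse = leg·√2, so leg = hypotenuse/√2.
Leg = 18.84/√2 ≈ 18.84/1.41421 ≈ 13.3219

Each leg = 13.32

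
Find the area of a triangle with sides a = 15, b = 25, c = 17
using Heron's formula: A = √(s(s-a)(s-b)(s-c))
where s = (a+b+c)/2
s = (15 + 25 + 17)/2 = 57/2 = 28.5
s − a = 13.5, s − b = 3.5, s − c = 11.5
s(s−a)(s−b)(s−c) = 28.5·13.5·3.5·11.5 = 15486.1875
Area = √15486.1875 ≈ 124.444

s = 28.5, Area = 124.4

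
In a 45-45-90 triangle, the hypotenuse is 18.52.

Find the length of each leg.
In a 45-45-90 triangle hypotenuse = leg·√2, so leg = hypotenuse/√2.
Leg = 18.52/√2 ≈ 18.52/1.41421 ≈ 13.0956

Each leg = 13.1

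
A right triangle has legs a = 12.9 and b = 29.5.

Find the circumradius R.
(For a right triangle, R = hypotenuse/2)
Hypotenuse c = √(a² + b²) = √(166.41 + 870.25) = √1036.66 ≈ 32.1972
R = c/2 ≈ 32.1972/2 ≈ 16.0986

R = 16.1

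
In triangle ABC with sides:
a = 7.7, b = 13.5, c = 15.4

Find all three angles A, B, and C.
Law of cosines for each angle (a² = 59.29, b² = 182.25, c² = 237.16):
cos(A) = (b² + c² − a²)/(2bc) = (182.25 + 237.16 − 59.29)/(2·13.5·15.4) = 360.12/415.8 ≈ 0.866089  ⇒  A ≈ 29.9927°
cos(B) = (a² + c² − b²)/(2ac) = (59.29 + 237.16 − 182.25)/(2·7.7·15.4) = 114.2/237.16 ≈ 0.481531  ⇒  B ≈ 61.2145°
cos(C) = (a² + b² − c²)/(2ab) = (59.29 + 182.25 − 237.16)/(2·7.7·13.5) = 4.38/207.9 ≈ 0.0210678  ⇒  C ≈ 88.7928°
Check: A + B + C ≈ 180°

A = 29.99°, B = 61.21°, C = 88.79°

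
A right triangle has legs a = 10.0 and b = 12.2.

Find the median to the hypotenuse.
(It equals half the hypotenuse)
Hypotenuse c = √(a² + b²) = √(100 + 148.84) = √248.84 ≈ 15.7747
Median to hypotenuse = c/2 ≈ 15.7747/2 ≈ 7.88733

Median = 7.887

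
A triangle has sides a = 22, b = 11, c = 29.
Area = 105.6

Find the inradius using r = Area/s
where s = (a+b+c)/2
s = (22 + 11 + 29)/2 = 62/2 = 31
r = Area/s = 105.6/31 ≈ 3.40645

r = 3.406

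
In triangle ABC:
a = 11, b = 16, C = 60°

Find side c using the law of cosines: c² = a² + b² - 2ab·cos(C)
c² = 11² + 16² − 2·11·16·cos(60°)
cos(60°) ≈ 0.5
c² ≈ 121 + 256 − 352·(0.5) ≈ 377 − 176 ≈ 201
c ≈ √201 ≈ 14.1774

c = 14.18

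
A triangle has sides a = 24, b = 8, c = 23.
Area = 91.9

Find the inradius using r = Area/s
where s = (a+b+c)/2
s = (24 + 8 + 23)/2 = 55/2 = 27.5
r = Area/s = 91.9/27.5 ≈ 3.34182

r = 3.342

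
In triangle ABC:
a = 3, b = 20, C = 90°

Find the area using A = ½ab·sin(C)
A = ½·a·b·sin(C) = ½·3·20·sin(90°)
sin(90°) ≈ 1
A ≈ ½·60·1 = 30·1 ≈ 30

Area = 30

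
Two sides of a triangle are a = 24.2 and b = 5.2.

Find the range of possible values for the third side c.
Triangle inequality: |a − b| < c < a + b
|a − b| = |24.2 − 5.2| = 19
a + b = 24.2 + 5.2 = 29.4

19 < c < 29.4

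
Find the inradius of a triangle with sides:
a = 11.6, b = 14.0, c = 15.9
r = Area/s where s is the semi-perimeter.
s = (11.6 + 14.0 + 15.9)/2 = 41.5/2 = 20.75
Area = √(s(s−a)(s−b)(s−c)) = √(20.75·9.15·6.75·4.85) ≈ √6215.62 ≈ 78.8392
r ≈ 78.8392/20.75 ≈ 3.79948

r = 3.799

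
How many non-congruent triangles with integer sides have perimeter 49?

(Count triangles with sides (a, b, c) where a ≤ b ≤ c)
Let a ≤ b ≤ c with a + b + c = 49. The only binding inequality is a + b > c, i.e. 49 − c > c, so c < 49/2; and c ≥ 49/3 since c is the largest side.
So 17 ≤ c ≤ 24. For each c, b runs from ⌈(49 − c)/2⌉ up to c (then a = 49 − b − c satisfies 1 ≤ a ≤ b automatically), giving c − ⌈(49 − c)/2⌉ + 1 choices.
Summing over c: 2 + 3 + 5 + 6 + 8 + 9 + 11 + 12 = 56
Check (closed form: nearest integer to p²/48 for even p, (p+3)²/48 for odd p): (49+3)²/48 = 52²/48 = 2704/48 ≈ 56.33 → 56

56 triangles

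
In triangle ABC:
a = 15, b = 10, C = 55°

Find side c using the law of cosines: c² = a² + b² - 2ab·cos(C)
c² = 15² + 10² − 2·15·10·cos(55°)
cos(55°) ≈ 0.573576
c² ≈ 225 + 100 − 300·(0.573576) ≈ 325 − 172.073 ≈ 152.927
c ≈ √152.927 ≈ 12.3664

c = 12.37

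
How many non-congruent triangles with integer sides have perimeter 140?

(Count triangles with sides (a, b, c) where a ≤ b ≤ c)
Let a ≤ b ≤ c with a + b + c = 140. The only binding inequality is a + b > c, i.e. 140 − c > c, so c < 140/2; and c ≥ 140/3 since c is the largest side.
So 47 ≤ c ≤ 69. For each c, b runs from ⌈(140 − c)/2⌉ up to c (then a = 140 − b − c satisfies 1 ≤ a ≤ b automatically), giving c − ⌈(140 − c)/2⌉ + 1 choices.
Summing over c: 1 + 3 + 4 + 6 + … + 33 + 34  (23 terms, c = 47, …, 69) = 408
Check (closed form: nearest integer to p²/48 for even p, (p+3)²/48 for odd p): 140²/48 = 19600/48 ≈ 408.33 → 408

408 triangles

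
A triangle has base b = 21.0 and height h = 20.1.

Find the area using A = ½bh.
A = ½·b·h = ½·21.0·20.1 = ½·422.1 = 211.05

Area = 211.05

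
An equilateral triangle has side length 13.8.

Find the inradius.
r = Area/s with s the semi-perimeter.
Area = (√3/4)·13.8² = (√3/4)·190.44 ≈ 0.433013·190.44 ≈ 82.4629
s = 3·13.8/2 = 20.7
r ≈ 82.4629/20.7 ≈ 3.98372
(Equivalently r = side/(2√3) = 13.8/3.4641 ≈ 3.98372.)

r = 3.984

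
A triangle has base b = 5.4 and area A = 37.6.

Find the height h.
A = ½·b·h  ⇒  h = 2A/b = 2·37.6/5.4 = 75.2/5.4 ≈ 13.9259

h = 13.93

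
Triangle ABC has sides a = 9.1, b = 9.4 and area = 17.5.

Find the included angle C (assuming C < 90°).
Area = ½·a·b·sin(C)  ⇒  sin(C) = 2·Area/(a·b) = 2·17.5/(9.1·9.4) = 35/85.54 ≈ 0.409165
C = arcsin(0.409165) ≈ 24.1524° (taking the acute solution since C < 90°)

C = 24.15°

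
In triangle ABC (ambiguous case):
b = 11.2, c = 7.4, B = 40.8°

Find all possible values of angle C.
b/sin(B) = c/sin(C)  ⇒  sin(C) = c·sin(B)/b = 7.4·sin(40.8°)/11.2
sin(40.8°) ≈ 0.653421
sin(C) ≈ 7.4·0.653421/11.2 ≈ 4.83531/11.2 ≈ 0.431724
Candidate 1: C₁ = arcsin(0.431724) ≈ 25.577°  →  A = 180° − 40.8° − 25.577° ≈ 113.623° > 0, valid
Candidate 2: C₂ = 180° − C₁ ≈ 154.423°  →  A = 180° − 40.8° − 154.423° ≈ -15.223° ≤ 0, not a valid triangle

C = 25.58° (one solution)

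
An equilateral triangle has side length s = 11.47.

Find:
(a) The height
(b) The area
(a) The height splits the triangle into two 30-60-90 halves: h = s·√3/2 = 11.47·1.73205/2 ≈ 19.8666/2 ≈ 9.93331
(b) Area = (√3/4)·s² = (√3/4)·11.47² = (√3/4)·131.5609 ≈ 0.433013·131.5609 ≈ 56.9675

Height = 9.933, Area = 56.97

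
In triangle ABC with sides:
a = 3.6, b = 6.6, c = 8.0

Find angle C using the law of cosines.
c² = a² + b² − 2ab·cos(C)  ⇒  cos(C) = (a² + b² − c²)/(2ab)
cos(C) = (3.6² + 6.6² − 8.0²)/(2·3.6·6.6) = (12.96 + 43.56 − 64)/47.52 = -7.48/47.52 ≈ -0.157407
C = arccos(-0.157407) ≈ 99.0564°

C = 99.06°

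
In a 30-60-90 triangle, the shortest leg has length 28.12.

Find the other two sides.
In a 30-60-90 triangle the sides are in ratio 1 : √3 : 2 (short leg : long leg : hypotenuse).
Long leg = 28.12·√3 ≈ 28.12·1.73205 ≈ 48.7053
Hypotenuse = 2·28.12 = 56.24

Long leg = 28.12√3 = 48.71, Hypotenuse = 56.24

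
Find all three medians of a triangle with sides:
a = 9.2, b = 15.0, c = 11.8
Median formula: m_a = ½√(2b² + 2c² − a²) (and cyclically). a² = 84.64, b² = 225, c² = 139.24.
m_a = ½√(2·225 + 2·139.24 − 84.64) = ½√643.84 ≈ ½·25.374 ≈ 12.687
m_b = ½√(2·84.64 + 2·139.24 − 225) = ½√222.76 ≈ ½·14.9251 ≈ 7.46257
m_c = ½√(2·84.64 + 2·225 − 139.24) = ½√480.04 ≈ ½·21.9098 ≈ 10.9549

m_a = 12.69, m_b = 7.463, m_c = 10.95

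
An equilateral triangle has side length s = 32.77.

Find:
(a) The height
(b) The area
(a) The height splits the triangle into two 30-60-90 halves: h = s·√3/2 = 32.77·1.73205/2 ≈ 56.7593/2 ≈ 28.3797
(b) Area = (√3/4)·s² = (√3/4)·32.77² = (√3/4)·1073.8729 ≈ 0.433013·1073.8729 ≈ 465.001

Height = 28.38, Area = 465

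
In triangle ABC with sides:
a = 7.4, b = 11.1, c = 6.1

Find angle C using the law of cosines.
c² = a² + b² − 2ab·cos(C)  ⇒  cos(C) = (a² + b² − c²)/(2ab)
cos(C) = (7.4² + 11.1² − 6.1²)/(2·7.4·11.1) = (54.76 + 123.21 − 37.21)/164.28 = 140.76/164.28 ≈ 0.85683
C = arccos(0.85683) ≈ 31.0375°

C = 31.04°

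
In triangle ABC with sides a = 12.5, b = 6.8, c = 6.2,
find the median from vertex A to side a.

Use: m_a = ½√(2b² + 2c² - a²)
m_a = ½√(2·6.8² + 2·6.2² − 12.5²) = ½√(2·46.24 + 2·38.44 − 156.25) = ½√(92.48 + 76.88 − 156.25) = ½√13.11
√13.11 ≈ 3.62077, so m_a ≈ 1.81039

m_a = 1.81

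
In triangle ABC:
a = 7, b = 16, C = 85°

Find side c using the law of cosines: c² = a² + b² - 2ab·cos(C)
c² = 7² + 16² − 2·7·16·cos(85°)
cos(85°) ≈ 0.0871557
c² ≈ 49 + 256 − 224·(0.0871557) ≈ 305 − 19.5229 ≈ 285.477
c ≈ √285.477 ≈ 16.8961

c = 16.9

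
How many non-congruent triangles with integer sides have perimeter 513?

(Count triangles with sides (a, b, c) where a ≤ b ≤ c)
Let a ≤ b ≤ c with a + b + c = 513. The only binding inequality is a + b > c, i.e. 513 − c > c, so c < 513/2; and c ≥ 513/3 since c is the largest side.
So 171 ≤ c ≤ 256. For each c, b runs from ⌈(513 − c)/2⌉ up to c (then a = 513 − b − c satisfies 1 ≤ a ≤ b automatically), giving c − ⌈(513 − c)/2⌉ + 1 choices.
Summing over c: 1 + 2 + 4 + 5 + … + 127 + 128  (86 terms, c = 171, …, 256) = 5547
Check (closed form: nearest integer to p²/48 for even p, (p+3)²/48 for odd p): (513+3)²/48 = 516²/48 = 266256/48 ≈ 5547.00 → 5547

5547 triangles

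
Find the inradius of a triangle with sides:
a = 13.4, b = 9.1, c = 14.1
r = Area/s where s is the semi-perimeter.
s = (13.4 + 9.1 + 14.1)/2 = 36.6/2 = 18.3
Area = √(s(s−a)(s−b)(s−c)) = √(18.3·4.9·9.2·4.2) ≈ √3464.85 ≈ 58.863
r ≈ 58.863/18.3 ≈ 3.21656

r = 3.217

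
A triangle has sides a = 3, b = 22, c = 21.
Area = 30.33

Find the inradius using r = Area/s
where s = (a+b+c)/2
s = (3 + 22 + 21)/2 = 46/2 = 23
r = Area/s = 30.33/23 ≈ 1.3187

r = 1.319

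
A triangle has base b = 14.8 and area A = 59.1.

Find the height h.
A = ½·b·h  ⇒  h = 2A/b = 2·59.1/14.8 = 118.2/14.8 ≈ 7.98649

h = 7.986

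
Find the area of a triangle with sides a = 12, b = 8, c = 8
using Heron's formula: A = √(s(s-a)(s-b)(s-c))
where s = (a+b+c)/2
s = (12 + 8 + 8)/2 = 28/2 = 14
s − a = 2, s − b = 6, s − c = 6
s(s−a)(s−b)(s−c) = 14·2·6·6 = 1008
Area = √1008 ≈ 31.749

s = 14.0, Area = 31.75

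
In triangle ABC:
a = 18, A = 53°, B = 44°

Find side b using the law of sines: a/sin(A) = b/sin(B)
a/sin(A) = b/sin(B)  ⇒  b = a·sin(B)/sin(A) = 18·sin(44°)/sin(53°)
sin(44°) ≈ 0.694658, sin(53°) ≈ 0.798636
b ≈ 18·0.694658/0.798636 ≈ 12.5039/0.798636 ≈ 15.6565

b = 15.66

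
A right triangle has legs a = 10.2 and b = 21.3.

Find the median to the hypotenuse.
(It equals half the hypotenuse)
Hypotenuse c = √(a² + b²) = √(104.04 + 453.69) = √557.73 ≈ 23.6163
Median to hypotenuse = c/2 ≈ 23.6163/2 ≈ 11.8082

Median = 11.81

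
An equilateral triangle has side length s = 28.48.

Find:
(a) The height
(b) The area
(a) The height splits the triangle into two 30-60-90 halves: h = s·√3/2 = 28.48·1.73205/2 ≈ 49.3288/2 ≈ 24.6644
(b) Area = (√3/4)·s² = (√3/4)·28.48² = (√3/4)·811.1104 ≈ 0.433013·811.1104 ≈ 351.221

Height = 24.66, Area = 351.2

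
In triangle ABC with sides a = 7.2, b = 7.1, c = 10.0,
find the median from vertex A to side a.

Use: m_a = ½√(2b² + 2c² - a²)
m_a = ½√(2·7.1² + 2·10.0² − 7.2²) = ½√(2·50.41 + 2·100 − 51.84) = ½√(100.82 + 200 − 51.84) = ½√248.98
√248.98 ≈ 15.7791, so m_a ≈ 7.88955

m_a = 7.89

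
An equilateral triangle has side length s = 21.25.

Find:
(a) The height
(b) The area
(a) The height splits the triangle into two 30-60-90 halves: h = s·√3/2 = 21.25·1.73205/2 ≈ 36.8061/2 ≈ 18.403
(b) Area = (√3/4)·s² = (√3/4)·21.25² = (√3/4)·451.5625 ≈ 0.433013·451.5625 ≈ 195.532

Height = 18.4, Area = 195.5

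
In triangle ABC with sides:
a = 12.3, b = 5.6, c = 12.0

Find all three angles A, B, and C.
Law of cosines for each angle (a² = 151.29, b² = 31.36, c² = 144):
cos(A) = (b² + c² − a²)/(2bc) = (31.36 + 144 − 151.29)/(2·5.6·12.0) = 24.07/134.4 ≈ 0.179092  ⇒  A ≈ 79.6831°
cos(B) = (a² + c² − b²)/(2ac) = (151.29 + 144 − 31.36)/(2·12.3·12.0) = 263.93/295.2 ≈ 0.894072  ⇒  B ≈ 26.6105°
cos(C) = (a² + b² − c²)/(2ab) = (151.29 + 31.36 − 144)/(2·12.3·5.6) = 38.65/137.76 ≈ 0.28056  ⇒  C ≈ 73.7063°
Check: A + B + C ≈ 180°

A = 79.68°, B = 26.61°, C = 73.71°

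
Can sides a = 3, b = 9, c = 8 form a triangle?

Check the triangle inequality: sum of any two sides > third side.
a + b vs c: 3 + 9 = 12 > 8  ✓
a + c vs b: 3 + 8 = 11 > 9  ✓
b + c vs a: 9 + 8 = 17 > 3  ✓

Yes, triangle inequality satisfied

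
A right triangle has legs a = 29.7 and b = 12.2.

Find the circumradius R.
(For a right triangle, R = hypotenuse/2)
Hypotenuse c = √(a² + b²) = √(882.09 + 148.84) = √1030.93 ≈ 32.1081
R = c/2 ≈ 32.1081/2 ≈ 16.054

R = 16.05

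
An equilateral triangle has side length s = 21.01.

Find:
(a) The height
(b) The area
(a) The height splits the triangle into two 30-60-90 halves: h = s·√3/2 = 21.01·1.73205/2 ≈ 36.3904/2 ≈ 18.1952
(b) Area = (√3/4)·s² = (√3/4)·21.01² = (√3/4)·441.4201 ≈ 0.433013·441.4201 ≈ 191.141

Height = 18.2, Area = 191.1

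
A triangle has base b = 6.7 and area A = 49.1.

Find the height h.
A = ½·b·h  ⇒  h = 2A/b = 2·49.1/6.7 = 98.2/6.7 ≈ 14.6567

h = 14.66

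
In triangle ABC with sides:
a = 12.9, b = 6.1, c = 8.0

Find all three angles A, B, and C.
Law of cosines for each angle (a² = 166.41, b² = 37.21, c² = 64):
cos(A) = (b² + c² − a²)/(2bc) = (37.21 + 64 − 166.41)/(2·6.1·8.0) = -65.2/97.6 ≈ -0.668033  ⇒  A ≈ 131.915°
cos(B) = (a² + c² − b²)/(2ac) = (166.41 + 64 − 37.21)/(2·12.9·8.0) = 193.2/206.4 ≈ 0.936047  ⇒  B ≈ 20.6021°
cos(C) = (a² + b² − c²)/(2ab) = (166.41 + 37.21 − 64)/(2·12.9·6.1) = 139.62/157.38 ≈ 0.887152  ⇒  C ≈ 27.4825°
Check: A + B + C ≈ 180°

A = 131.9°, B = 20.6°, C = 27.48°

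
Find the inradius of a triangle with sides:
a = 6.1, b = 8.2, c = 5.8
r = Area/s where s is the semi-perimeter.
s = (6.1 + 8.2 + 5.8)/2 = 20.1/2 = 10.05
Area = √(s(s−a)(s−b)(s−c)) = √(10.05·3.95·1.85·4.25) ≈ √312.122 ≈ 17.667
r ≈ 17.667/10.05 ≈ 1.75791

r = 1.758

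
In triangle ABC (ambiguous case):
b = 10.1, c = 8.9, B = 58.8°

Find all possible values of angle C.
b/sin(B) = c/sin(C)  ⇒  sin(C) = c·sin(B)/b = 8.9·sin(58.8°)/10.1
sin(58.8°) ≈ 0.855364
sin(C) ≈ 8.9·0.855364/10.1 ≈ 7.61274/10.1 ≈ 0.753737
Candidate 1: C₁ = arcsin(0.753737) ≈ 48.9151°  →  A = 180° − 58.8° − 48.9151° ≈ 72.2849° > 0, valid
Candidate 2: C₂ = 180° − C₁ ≈ 131.085°  →  A = 180° − 58.8° − 131.085° ≈ -9.8849° ≤ 0, not a valid triangle

C = 48.92° (one solution)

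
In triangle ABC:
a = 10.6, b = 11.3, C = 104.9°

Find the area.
Two sides and the included angle (SAS): A = ½·a·b·sin(C) = ½·10.6·11.3·sin(104.9°)
sin(104.9°) ≈ 0.966376
A ≈ ½·119.78·0.966376 = 59.89·0.966376 ≈ 57.8763

Area = 57.88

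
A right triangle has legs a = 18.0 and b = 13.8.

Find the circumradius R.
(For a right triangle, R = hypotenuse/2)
Hypotenuse c = √(a² + b²) = √(324 + 190.44) = √514.44 ≈ 22.6813
R = c/2 ≈ 22.6813/2 ≈ 11.3406

R = 11.34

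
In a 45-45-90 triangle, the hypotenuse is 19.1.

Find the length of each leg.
In a 45-45-90 triangle hypotenuse = leg·√2, so leg = hypotenuse/√2.
Leg = 19.1/√2 ≈ 19.1/1.41421 ≈ 13.5057

Each leg = 13.51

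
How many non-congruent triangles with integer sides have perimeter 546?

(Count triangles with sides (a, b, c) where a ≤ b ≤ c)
Let a ≤ b ≤ c with a + b + c = 546. The only binding inequality is a + b > c, i.e. 546 − c > c, so c < 546/2; and c ≥ 546/3 since c is the largest side.
So 182 ≤ c ≤ 272. For each c, b runs from ⌈(546 − c)/2⌉ up to c (then a = 546 − b − c satisfies 1 ≤ a ≤ b automatically), giving c − ⌈(546 − c)/2⌉ + 1 choices.
Summing over c: 1 + 2 + 4 + 5 + … + 134 + 136  (91 terms, c = 182, …, 272) = 6211
Check (closed form: nearest integer to p²/48 for even p, (p+3)²/48 for odd p): 546²/48 = 298116/48 ≈ 6210.75 → 6211

6211 triangles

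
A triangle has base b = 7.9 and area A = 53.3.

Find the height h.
A = ½·b·h  ⇒  h = 2A/b = 2·53.3/7.9 = 106.6/7.9 ≈ 13.4937

h = 13.49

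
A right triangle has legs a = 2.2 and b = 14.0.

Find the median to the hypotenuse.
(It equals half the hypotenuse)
Hypotenuse c = √(a² + b²) = √(4.84 + 196) = √200.84 ≈ 14.1718
Median to hypotenuse = c/2 ≈ 14.1718/2 ≈ 7.0859

Median = 7.086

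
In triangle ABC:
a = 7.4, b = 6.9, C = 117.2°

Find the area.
Two sides and the included angle (SAS): A = ½·a·b·sin(C) = ½·7.4·6.9·sin(117.2°)
sin(117.2°) ≈ 0.889416
A ≈ ½·51.06·0.889416 = 25.53·0.889416 ≈ 22.7068

Area = 22.71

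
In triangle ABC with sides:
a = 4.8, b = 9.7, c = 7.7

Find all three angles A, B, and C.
Law of cosines for each angle (a² = 23.04, b² = 94.09, c² = 59.29):
cos(A) = (b² + c² − a²)/(2bc) = (94.09 + 59.29 − 23.04)/(2·9.7·7.7) = 130.34/149.38 ≈ 0.87254  ⇒  A ≈ 29.2449°
cos(B) = (a² + c² − b²)/(2ac) = (23.04 + 59.29 − 94.09)/(2·4.8·7.7) = -11.76/73.92 ≈ -0.159091  ⇒  B ≈ 99.1541°
cos(C) = (a² + b² − c²)/(2ab) = (23.04 + 94.09 − 59.29)/(2·4.8·9.7) = 57.84/93.12 ≈ 0.621134  ⇒  C ≈ 51.601°
Check: A + B + C ≈ 180°

A = 29.24°, B = 99.15°, C = 51.6°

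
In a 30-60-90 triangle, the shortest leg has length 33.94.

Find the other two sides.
In a 30-60-90 triangle the sides are in ratio 1 : √3 : 2 (short leg : long leg : hypotenuse).
Long leg = 33.94·√3 ≈ 33.94·1.73205 ≈ 58.7858
Hypotenuse = 2·33.94 = 67.88

Long leg = 33.94√3 = 58.79, Hypotenuse = 67.88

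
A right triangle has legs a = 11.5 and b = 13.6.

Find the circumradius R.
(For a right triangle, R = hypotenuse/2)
Hypotenuse c = √(a² + b²) = √(132.25 + 184.96) = √317.21 ≈ 17.8104
R = c/2 ≈ 17.8104/2 ≈ 8.9052

R = 8.905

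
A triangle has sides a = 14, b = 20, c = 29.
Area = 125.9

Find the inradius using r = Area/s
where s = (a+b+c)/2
s = (14 + 20 + 29)/2 = 63/2 = 31.5
r = Area/s = 125.9/31.5 ≈ 3.99683

r = 3.997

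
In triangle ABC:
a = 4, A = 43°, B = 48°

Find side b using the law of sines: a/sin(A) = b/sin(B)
a/sin(A) = b/sin(B)  ⇒  b = a·sin(B)/sin(A) = 4·sin(48°)/sin(43°)
sin(48°) ≈ 0.743145, sin(43°) ≈ 0.681998
b ≈ 4·0.743145/0.681998 ≈ 2.97258/0.681998 ≈ 4.35863

b = 4.359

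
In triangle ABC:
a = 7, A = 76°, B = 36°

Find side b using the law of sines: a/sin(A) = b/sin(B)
a/sin(A) = b/sin(B)  ⇒  b = a·sin(B)/sin(A) = 7·sin(36°)/sin(76°)
sin(36°) ≈ 0.587785, sin(76°) ≈ 0.970296
b ≈ 7·0.587785/0.970296 ≈ 4.1145/0.970296 ≈ 4.24046

b = 4.24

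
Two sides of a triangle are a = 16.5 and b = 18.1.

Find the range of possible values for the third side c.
Triangle inequality: |a − b| < c < a + b
|a − b| = |16.5 − 18.1| = 1.6
a + b = 16.5 + 18.1 = 34.6

1.6 < c < 34.6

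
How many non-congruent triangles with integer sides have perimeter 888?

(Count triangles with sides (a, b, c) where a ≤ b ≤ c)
Let a ≤ b ≤ c with a + b + c = 888. The only binding inequality is a + b > c, i.e. 888 − c > c, so c < 888/2; and c ≥ 888/3 since c is the largest side.
So 296 ≤ c ≤ 443. For each c, b runs from ⌈(888 − c)/2⌉ up to c (then a = 888 − b − c satisfies 1 ≤ a ≤ b automatically), giving c − ⌈(888 − c)/2⌉ + 1 choices.
Summing over c: 1 + 2 + 4 + 5 + … + 220 + 221  (148 terms, c = 296, …, 443) = 16428
Check (closed form: nearest integer to p²/48 for even p, (p+3)²/48 for odd p): 888²/48 = 788544/48 ≈ 16428.00 → 16428

16428 triangles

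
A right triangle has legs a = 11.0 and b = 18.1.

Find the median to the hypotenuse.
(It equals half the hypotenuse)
Hypotenuse c = √(a² + b²) = √(121 + 327.61) = √448.61 ≈ 21.1804
Median to hypotenuse = c/2 ≈ 21.1804/2 ≈ 10.5902

Median = 10.59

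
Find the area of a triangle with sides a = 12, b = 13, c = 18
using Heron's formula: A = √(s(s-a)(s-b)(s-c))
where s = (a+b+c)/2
s = (12 + 13 + 18)/2 = 43/2 = 21.5
s − a = 9.5, s − b = 8.5, s − c = 3.5
s(s−a)(s−b)(s−c) = 21.5·9.5·8.5·3.5 = 6076.4375
Area = √6076.4375 ≈ 77.9515

s = 21.5, Area = 77.95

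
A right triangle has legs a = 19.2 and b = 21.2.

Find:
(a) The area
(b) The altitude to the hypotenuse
(a) The legs are perpendicular, so Area = ½·a·b = ½·19.2·21.2 = ½·407.04 = 203.52
(b) Hypotenuse c = √(a² + b²) = √(368.64 + 449.44) = √818.08 ≈ 28.6021
    Area = ½·c·h_c  ⇒  h_c = 2·Area/c = 407.04/28.6021 ≈ 14.2311

Area = 203.52, h_c = 14.23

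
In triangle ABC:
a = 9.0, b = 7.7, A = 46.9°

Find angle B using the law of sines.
a/sin(A) = b/sin(B)  ⇒  sin(B) = b·sin(A)/a = 7.7·sin(46.9°)/9.0
sin(46.9°) ≈ 0.730162
sin(B) ≈ 7.7·0.730162/9.0 ≈ 5.62225/9.0 ≈ 0.624694
B = arcsin(0.624694) ≈ 38.6598°
(Since b ≤ a we need B ≤ A, so the obtuse alternative 180° − 38.6598° ≈ 141.34° is rejected.)

B = 38.66°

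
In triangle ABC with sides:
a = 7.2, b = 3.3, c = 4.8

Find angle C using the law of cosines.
c² = a² + b² − 2ab·cos(C)  ⇒  cos(C) = (a² + b² − c²)/(2ab)
cos(C) = (7.2² + 3.3² − 4.8²)/(2·7.2·3.3) = (51.84 + 10.89 − 23.04)/47.52 = 39.69/47.52 ≈ 0.835227
C = arccos(0.835227) ≈ 33.3605°

C = 33.36°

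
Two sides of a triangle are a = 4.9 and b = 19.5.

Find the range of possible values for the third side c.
Triangle inequality: |a − b| < c < a + b
|a − b| = |4.9 − 19.5| = 14.6
a + b = 4.9 + 19.5 = 24.4

14.6 < c < 24.4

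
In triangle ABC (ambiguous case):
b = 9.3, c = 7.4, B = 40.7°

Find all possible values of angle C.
b/sin(B) = c/sin(C)  ⇒  sin(C) = c·sin(B)/b = 7.4·sin(40.7°)/9.3
sin(40.7°) ≈ 0.652098
sin(C) ≈ 7.4·0.652098/9.3 ≈ 4.82553/9.3 ≈ 0.518874
Candidate 1: C₁ = arcsin(0.518874) ≈ 31.2568°  →  A = 180° − 40.7° − 31.2568° ≈ 108.043° > 0, valid
Candidate 2: C₂ = 180° − C₁ ≈ 148.743°  →  A = 180° − 40.7° − 148.743° ≈ -9.4432° ≤ 0, not a valid triangle

C = 31.26° (one solution)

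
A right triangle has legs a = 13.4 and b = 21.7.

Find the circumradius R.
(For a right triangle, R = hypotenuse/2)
Hypotenuse c = √(a² + b²) = √(179.56 + 470.89) = √650.45 ≈ 25.5039
R = c/2 ≈ 25.5039/2 ≈ 12.752

R = 12.75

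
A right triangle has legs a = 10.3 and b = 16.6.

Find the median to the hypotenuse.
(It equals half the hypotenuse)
Hypotenuse c = √(a² + b²) = √(106.09 + 275.56) = √381.65 ≈ 19.5359
Median to hypotenuse = c/2 ≈ 19.5359/2 ≈ 9.76793

Median = 9.768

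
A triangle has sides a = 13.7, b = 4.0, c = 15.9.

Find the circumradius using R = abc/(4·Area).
First find the area with Heron's formula.
s = (13.7 + 4.0 + 15.9)/2 = 16.8
Area = √(s(s−a)(s−b)(s−c)) = √(16.8·3.1·12.8·0.9) ≈ √599.962 ≈ 24.4941
abc = 13.7·4.0·15.9 = 871.32
R = abc/(4·Area) ≈ 871.32/(4·24.4941) = 871.32/97.9765 ≈ 8.89316

R = 8.893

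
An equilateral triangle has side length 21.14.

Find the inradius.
r = Area/s with s the semi-perimeter.
Area = (√3/4)·21.14² = (√3/4)·446.8996 ≈ 0.433013·446.8996 ≈ 193.513
s = 3·21.14/2 = 31.71
r ≈ 193.513/31.71 ≈ 6.10259
(Equivalently r = side/(2√3) = 21.14/3.4641 ≈ 6.10259.)

r = 6.103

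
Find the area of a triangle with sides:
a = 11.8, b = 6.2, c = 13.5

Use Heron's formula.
s = (11.8 + 6.2 + 13.5)/2 = 31.5/2 = 15.75
s − a = 3.95, s − b = 9.55, s − c = 2.25
s(s−a)(s−b)(s−c) = 15.75·3.95·9.55·2.25 ≈ 1336.79
Area = √1336.79 ≈ 36.5622

Area = 36.56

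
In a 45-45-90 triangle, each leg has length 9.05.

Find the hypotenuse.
In a 45-45-90 triangle the sides are in ratio 1 : 1 : √2, so hypotenuse = leg·√2.
Hypotenuse = 9.05·√2 ≈ 9.05·1.41421 ≈ 12.7986

Hypotenuse = 9.05√2 = 12.8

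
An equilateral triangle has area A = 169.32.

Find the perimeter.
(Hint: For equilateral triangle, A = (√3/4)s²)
A = (√3/4)s²  ⇒  s² = 4A/√3 = 4·169.32/√3 = 677.28/1.73205 ≈ 391.028
s ≈ √391.028 ≈ 19.7744
Perimeter = 3s ≈ 3·19.7744 ≈ 59.3233

Perimeter = 59.32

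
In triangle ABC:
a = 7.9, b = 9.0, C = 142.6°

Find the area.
Two sides and the included angle (SAS): A = ½·a·b·sin(C) = ½·7.9·9.0·sin(142.6°)
sin(142.6°) ≈ 0.607376
A ≈ ½·71.1·0.607376 = 35.55·0.607376 ≈ 21.5922

Area = 21.59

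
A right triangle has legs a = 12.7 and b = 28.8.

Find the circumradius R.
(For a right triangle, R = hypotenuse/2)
Hypotenuse c = √(a² + b²) = √(161.29 + 829.44) = √990.73 ≈ 31.4759
R = c/2 ≈ 31.4759/2 ≈ 15.7379

R = 15.74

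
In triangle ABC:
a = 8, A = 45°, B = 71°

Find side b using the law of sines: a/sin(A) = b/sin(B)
a/sin(A) = b/sin(B)  ⇒  b = a·sin(B)/sin(A) = 8·sin(71°)/sin(45°)
sin(71°) ≈ 0.945519, sin(45°) ≈ 0.707107
b ≈ 8·0.945519/0.707107 ≈ 7.56415/0.707107 ≈ 10.6973

b = 10.7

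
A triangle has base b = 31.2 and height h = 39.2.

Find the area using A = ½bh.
A = ½·b·h = ½·31.2·39.2 = ½·1223.04 = 611.52

Area = 611.52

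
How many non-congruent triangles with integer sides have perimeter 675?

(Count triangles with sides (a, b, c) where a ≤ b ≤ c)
Let a ≤ b ≤ c with a + b + c = 675. The only binding inequality is a + b > c, i.e. 675 − c > c, so c < 675/2; and c ≥ 675/3 since c is the largest side.
So 225 ≤ c ≤ 337. For each c, b runs from ⌈(675 − c)/2⌉ up to c (then a = 675 − b − c satisfies 1 ≤ a ≤ b automatically), giving c − ⌈(675 − c)/2⌉ + 1 choices.
Summing over c: 1 + 2 + 4 + 5 + … + 167 + 169  (113 terms, c = 225, …, 337) = 9577
Check (closed form: nearest integer to p²/48 for even p, (p+3)²/48 for odd p): (675+3)²/48 = 678²/48 = 459684/48 ≈ 9576.75 → 9577

9577 triangles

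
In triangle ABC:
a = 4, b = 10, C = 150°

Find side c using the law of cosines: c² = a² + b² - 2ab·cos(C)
c² = 4² + 10² − 2·4·10·cos(150°)
cos(150°) ≈ -0.866025
c² ≈ 16 + 100 − 80·(-0.866025) ≈ 116 + 69.282 ≈ 185.282
c ≈ √185.282 ≈ 13.6118

c = 13.61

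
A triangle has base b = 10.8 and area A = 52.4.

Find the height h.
A = ½·b·h  ⇒  h = 2A/b = 2·52.4/10.8 = 104.8/10.8 ≈ 9.7037

h = 9.704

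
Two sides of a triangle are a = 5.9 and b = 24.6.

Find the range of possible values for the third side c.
Triangle inequality: |a − b| < c < a + b
|a − b| = |5.9 − 24.6| = 18.7
a + b = 5.9 + 24.6 = 30.5

18.7 < c < 30.5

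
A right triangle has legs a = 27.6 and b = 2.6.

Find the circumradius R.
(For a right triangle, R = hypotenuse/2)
Hypotenuse c = √(a² + b²) = √(761.76 + 6.76) = √768.52 ≈ 27.7222
R = c/2 ≈ 27.7222/2 ≈ 13.8611

R = 13.86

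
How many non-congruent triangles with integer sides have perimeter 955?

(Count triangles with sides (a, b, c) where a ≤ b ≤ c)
Let a ≤ b ≤ c with a + b + c = 955. The only binding inequality is a + b > c, i.e. 955 − c > c, so c < 955/2; and c ≥ 955/3 since c is the largest side.
So 319 ≤ c ≤ 477. For each c, b runs from ⌈(955 − c)/2⌉ up to c (then a = 955 − b − c satisfies 1 ≤ a ≤ b automatically), giving c − ⌈(955 − c)/2⌉ + 1 choices.
Summing over c: 2 + 3 + 5 + 6 + … + 237 + 239  (159 terms, c = 319, …, 477) = 19120
Check (closed form: nearest integer to p²/48 for even p, (p+3)²/48 for odd p): (955+3)²/48 = 958²/48 = 917764/48 ≈ 19120.08 → 19120

19120 triangles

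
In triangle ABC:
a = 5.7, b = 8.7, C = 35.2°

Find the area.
Two sides and the included angle (SAS): A = ½·a·b·sin(C) = ½·5.7·8.7·sin(35.2°)
sin(35.2°) ≈ 0.576432
A ≈ ½·49.59·0.576432 = 24.795·0.576432 ≈ 14.2926

Area = 14.29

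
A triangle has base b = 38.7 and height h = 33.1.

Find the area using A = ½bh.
A = ½·b·h = ½·38.7·33.1 = ½·1280.97 = 640.485

Area = 640.485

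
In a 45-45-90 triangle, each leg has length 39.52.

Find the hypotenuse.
In a 45-45-90 triangle the sides are in ratio 1 : 1 : √2, so hypotenuse = leg·√2.
Hypotenuse = 39.52·√2 ≈ 39.52·1.41421 ≈ 55.8897

Hypotenuse = 39.52√2 = 55.89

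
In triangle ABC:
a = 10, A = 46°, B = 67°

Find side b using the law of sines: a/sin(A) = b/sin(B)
a/sin(A) = b/sin(B)  ⇒  b = a·sin(B)/sin(A) = 10·sin(67°)/sin(46°)
sin(67°) ≈ 0.920505, sin(46°) ≈ 0.71934
b ≈ 10·0.920505/0.71934 ≈ 9.20505/0.71934 ≈ 12.7965

b = 12.8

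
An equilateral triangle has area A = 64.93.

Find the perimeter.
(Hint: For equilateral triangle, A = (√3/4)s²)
A = (√3/4)s²  ⇒  s² = 4A/√3 = 4·64.93/√3 = 259.72/1.73205 ≈ 149.949
s ≈ √149.949 ≈ 12.2454
Perimeter = 3s ≈ 3·12.2454 ≈ 36.7361

Perimeter = 36.74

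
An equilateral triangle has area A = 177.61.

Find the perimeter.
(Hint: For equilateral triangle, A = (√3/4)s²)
A = (√3/4)s²  ⇒  s² = 4A/√3 = 4·177.61/√3 = 710.44/1.73205 ≈ 410.173
s ≈ √410.173 ≈ 20.2527
Perimeter = 3s ≈ 3·20.2527 ≈ 60.7582

Perimeter = 60.76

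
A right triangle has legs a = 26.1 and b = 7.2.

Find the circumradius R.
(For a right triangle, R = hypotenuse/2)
Hypotenuse c = √(a² + b²) = √(681.21 + 51.84) = √733.05 ≈ 27.0749
R = c/2 ≈ 27.0749/2 ≈ 13.5374

R = 13.54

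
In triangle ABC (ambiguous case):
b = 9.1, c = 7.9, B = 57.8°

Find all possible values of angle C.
b/sin(B) = c/sin(C)  ⇒  sin(C) = c·sin(B)/b = 7.9·sin(57.8°)/9.1
sin(57.8°) ≈ 0.846193
sin(C) ≈ 7.9·0.846193/9.1 ≈ 6.68493/9.1 ≈ 0.734607
Candidate 1: C₁ = arcsin(0.734607) ≈ 47.274°  →  A = 180° − 57.8° − 47.274° ≈ 74.926° > 0, valid
Candidate 2: C₂ = 180° − C₁ ≈ 132.726°  →  A = 180° − 57.8° − 132.726° ≈ -10.526° ≤ 0, not a valid triangle

C = 47.27° (one solution)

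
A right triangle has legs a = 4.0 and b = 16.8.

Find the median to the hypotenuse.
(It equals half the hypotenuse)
Hypotenuse c = √(a² + b²) = √(16 + 282.24) = √298.24 ≈ 17.2696
Median to hypotenuse = c/2 ≈ 17.2696/2 ≈ 8.63481

Median = 8.635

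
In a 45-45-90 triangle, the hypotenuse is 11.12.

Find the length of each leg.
In a 45-45-90 triangle hypotenuse = leg·√2, so leg = hypotenuse/√2.
Leg = 11.12/√2 ≈ 11.12/1.41421 ≈ 7.86303

Each leg = 7.863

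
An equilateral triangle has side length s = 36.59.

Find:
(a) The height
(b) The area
(a) The height splits the triangle into two 30-60-90 halves: h = s·√3/2 = 36.59·1.73205/2 ≈ 63.3757/2 ≈ 31.6879
(b) Area = (√3/4)·s² = (√3/4)·36.59² = (√3/4)·1338.8281 ≈ 0.433013·1338.8281 ≈ 579.73

Height = 31.69, Area = 579.7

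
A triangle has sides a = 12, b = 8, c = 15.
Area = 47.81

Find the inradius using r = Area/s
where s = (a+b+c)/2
s = (12 + 8 + 15)/2 = 35/2 = 17.5
r = Area/s = 47.81/17.5 ≈ 2.732

r = 2.732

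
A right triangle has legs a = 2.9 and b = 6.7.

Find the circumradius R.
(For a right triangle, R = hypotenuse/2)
Hypotenuse c = √(a² + b²) = √(8.41 + 44.89) = √53.3 ≈ 7.30068
R = c/2 ≈ 7.30068/2 ≈ 3.65034

R = 3.65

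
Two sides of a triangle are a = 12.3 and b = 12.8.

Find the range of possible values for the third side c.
Triangle inequality: |a − b| < c < a + b
|a − b| = |12.3 − 12.8| = 0.5
a + b = 12.3 + 12.8 = 25.1

0.5 < c < 25.1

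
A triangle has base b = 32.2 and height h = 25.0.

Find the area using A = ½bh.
A = ½·b·h = ½·32.2·25.0 = ½·805 = 402.5

Area = 402.5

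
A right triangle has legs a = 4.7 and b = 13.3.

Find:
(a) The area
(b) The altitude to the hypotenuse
(a) The legs are perpendicular, so Area = ½·a·b = ½·4.7·13.3 = ½·62.51 = 31.255
(b) Hypotenuse c = √(a² + b²) = √(22.09 + 176.89) = √198.98 ≈ 14.106
    Area = ½·c·h_c  ⇒  h_c = 2·Area/c = 62.51/14.106 ≈ 4.43144

Area = 31.255, h_c = 4.431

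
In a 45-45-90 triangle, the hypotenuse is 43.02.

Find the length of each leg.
In a 45-45-90 triangle hypotenuse = leg·√2, so leg = hypotenuse/√2.
Leg = 43.02/√2 ≈ 43.02/1.41421 ≈ 30.4197

Each leg = 30.42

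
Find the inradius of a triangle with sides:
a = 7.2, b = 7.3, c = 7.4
r = Area/s where s is the semi-perimeter.
s = (7.2 + 7.3 + 7.4)/2 = 21.9/2 = 10.95
Area = √(s(s−a)(s−b)(s−c)) = √(10.95·3.75·3.65·3.55) ≈ √532.067 ≈ 23.0666
r ≈ 23.0666/10.95 ≈ 2.10654

r = 2.107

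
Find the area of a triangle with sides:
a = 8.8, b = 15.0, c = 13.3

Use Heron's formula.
s = (8.8 + 15.0 + 13.3)/2 = 37.1/2 = 18.55
s − a = 9.75, s − b = 3.55, s − c = 5.25
s(s−a)(s−b)(s−c) = 18.55·9.75·3.55·5.25 ≈ 3370.82
Area = √3370.82 ≈ 58.0588

Area = 58.06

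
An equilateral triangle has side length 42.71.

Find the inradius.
r = Area/s with s the semi-perimeter.
Area = (√3/4)·42.71² = (√3/4)·1824.1441 ≈ 0.433013·1824.1441 ≈ 789.878
s = 3·42.71/2 = 64.065
r ≈ 789.878/64.065 ≈ 12.3293
(Equivalently r = side/(2√3) = 42.71/3.4641 ≈ 12.3293.)

r = 12.33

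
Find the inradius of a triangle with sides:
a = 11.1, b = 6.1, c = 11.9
r = Area/s where s is the semi-perimeter.
s = (11.1 + 6.1 + 11.9)/2 = 29.1/2 = 14.55
Area = √(s(s−a)(s−b)(s−c)) = √(14.55·3.45·8.45·2.65) ≈ √1124.05 ≈ 33.5268
r ≈ 33.5268/14.55 ≈ 2.30425

r = 2.304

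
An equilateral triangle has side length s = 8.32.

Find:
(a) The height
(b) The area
(a) The height splits the triangle into two 30-60-90 halves: h = s·√3/2 = 8.32·1.73205/2 ≈ 14.4107/2 ≈ 7.20533
(b) Area = (√3/4)·s² = (√3/4)·8.32² = (√3/4)·69.2224 ≈ 0.433013·69.2224 ≈ 29.9742

Height = 7.205, Area = 29.97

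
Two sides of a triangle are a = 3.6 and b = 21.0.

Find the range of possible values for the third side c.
Triangle inequality: |a − b| < c < a + b
|a − b| = |3.6 − 21.0| = 17.4
a + b = 3.6 + 21.0 = 24.6

17.4 < c < 24.6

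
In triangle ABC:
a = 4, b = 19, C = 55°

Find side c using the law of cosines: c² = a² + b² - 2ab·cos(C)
c² = 4² + 19² − 2·4·19·cos(55°)
cos(55°) ≈ 0.573576
c² ≈ 16 + 361 − 152·(0.573576) ≈ 377 − 87.1836 ≈ 289.816
c ≈ √289.816 ≈ 17.024

c = 17.02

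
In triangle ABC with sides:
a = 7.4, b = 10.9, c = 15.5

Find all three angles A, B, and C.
Law of cosines for each angle (a² = 54.76, b² = 118.81, c² = 240.25):
cos(A) = (b² + c² − a²)/(2bc) = (118.81 + 240.25 − 54.76)/(2·10.9·15.5) = 304.3/337.9 ≈ 0.900562  ⇒  A ≈ 25.7679°
cos(B) = (a² + c² − b²)/(2ac) = (54.76 + 240.25 − 118.81)/(2·7.4·15.5) = 176.2/229.4 ≈ 0.768091  ⇒  B ≈ 39.8173°
cos(C) = (a² + b² − c²)/(2ab) = (54.76 + 118.81 − 240.25)/(2·7.4·10.9) = -66.68/161.32 ≈ -0.41334  ⇒  C ≈ 114.415°
Check: A + B + C ≈ 180°

A = 25.77°, B = 39.82°, C = 114.4°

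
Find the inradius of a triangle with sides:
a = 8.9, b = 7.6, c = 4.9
r = Area/s where s is the semi-perimeter.
s = (8.9 + 7.6 + 4.9)/2 = 21.4/2 = 10.7
Area = √(s(s−a)(s−b)(s−c)) = √(10.7·1.8·3.1·5.8) ≈ √346.295 ≈ 18.609
r ≈ 18.609/10.7 ≈ 1.73916

r = 1.739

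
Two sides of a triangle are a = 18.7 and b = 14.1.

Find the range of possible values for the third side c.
Triangle inequality: |a − b| < c < a + b
|a − b| = |18.7 − 14.1| = 4.6
a + b = 18.7 + 14.1 = 32.8

4.6 < c < 32.8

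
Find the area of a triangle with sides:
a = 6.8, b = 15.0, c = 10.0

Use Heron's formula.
s = (6.8 + 15.0 + 10.0)/2 = 31.8/2 = 15.9
s − a = 9.1, s − b = 0.9, s − c = 5.9
s(s−a)(s−b)(s−c) = 15.9·9.1·0.9·5.9 ≈ 768.304
Area = √768.304 ≈ 27.7183

Area = 27.72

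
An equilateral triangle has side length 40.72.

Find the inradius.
r = Area/s with s the semi-perimeter.
Area = (√3/4)·40.72² = (√3/4)·1658.1184 ≈ 0.433013·1658.1184 ≈ 717.986
s = 3·40.72/2 = 61.08
r ≈ 717.986/61.08 ≈ 11.7549
(Equivalently r = side/(2√3) = 40.72/3.4641 ≈ 11.7549.)

r = 11.75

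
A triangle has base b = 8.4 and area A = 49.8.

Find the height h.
A = ½·b·h  ⇒  h = 2A/b = 2·49.8/8.4 = 99.6/8.4 ≈ 11.8571

h = 11.86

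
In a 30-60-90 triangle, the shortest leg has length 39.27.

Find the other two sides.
In a 30-60-90 triangle the sides are in ratio 1 : √3 : 2 (short leg : long leg : hypotenuse).
Long leg = 39.27·√3 ≈ 39.27·1.73205 ≈ 68.0176
Hypotenuse = 2·39.27 = 78.54

Long leg = 39.27√3 = 68.02, Hypotenuse = 78.54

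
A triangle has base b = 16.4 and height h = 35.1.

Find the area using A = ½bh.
A = ½·b·h = ½·16.4·35.1 = ½·575.64 = 287.82

Area = 287.82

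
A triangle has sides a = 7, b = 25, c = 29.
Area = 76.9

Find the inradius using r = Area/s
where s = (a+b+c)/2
s = (7 + 25 + 29)/2 = 61/2 = 30.5
r = Area/s = 76.9/30.5 ≈ 2.52131

r = 2.521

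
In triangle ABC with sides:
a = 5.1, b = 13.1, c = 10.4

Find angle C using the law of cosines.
c² = a² + b² − 2ab·cos(C)  ⇒  cos(C) = (a² + b² − c²)/(2ab)
cos(C) = (5.1² + 13.1² − 10.4²)/(2·5.1·13.1) = (26.01 + 171.61 − 108.16)/133.62 = 89.46/133.62 ≈ 0.669511
C = arccos(0.669511) ≈ 47.9707°

C = 47.97°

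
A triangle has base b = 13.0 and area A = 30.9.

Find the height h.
A = ½·b·h  ⇒  h = 2A/b = 2·30.9/13.0 = 61.8/13.0 ≈ 4.75385

h = 4.754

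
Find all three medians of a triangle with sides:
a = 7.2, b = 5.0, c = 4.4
Median formula: m_a = ½√(2b² + 2c² − a²) (and cyclically). a² = 51.84, b² = 25, c² = 19.36.
m_a = ½√(2·25 + 2·19.36 − 51.84) = ½√36.88 ≈ ½·6.07289 ≈ 3.03645
m_b = ½√(2·51.84 + 2·19.36 − 25) = ½√117.4 ≈ ½·10.8351 ≈ 5.41756
m_c = ½√(2·51.84 + 2·25 − 19.36) = ½√134.32 ≈ ½·11.5897 ≈ 5.79483

m_a = 3.036, m_b = 5.418, m_c = 5.795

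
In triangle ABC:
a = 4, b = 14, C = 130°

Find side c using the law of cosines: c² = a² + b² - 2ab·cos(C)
c² = 4² + 14² − 2·4·14·cos(130°)
cos(130°) ≈ -0.642788
c² ≈ 16 + 196 − 112·(-0.642788) ≈ 212 + 71.9922 ≈ 283.992
c ≈ √283.992 ≈ 16.8521

c = 16.85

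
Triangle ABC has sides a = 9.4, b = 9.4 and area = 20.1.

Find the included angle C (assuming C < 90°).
Area = ½·a·b·sin(C)  ⇒  sin(C) = 2·Area/(a·b) = 2·20.1/(9.4·9.4) = 40.2/88.36 ≈ 0.454957
C = arcsin(0.454957) ≈ 27.0622° (taking the acute solution since C < 90°)

C = 27.06°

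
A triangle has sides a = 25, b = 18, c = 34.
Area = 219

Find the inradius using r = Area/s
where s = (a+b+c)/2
s = (25 + 18 + 34)/2 = 77/2 = 38.5
r = Area/s = 219/38.5 ≈ 5.68831

r = 5.688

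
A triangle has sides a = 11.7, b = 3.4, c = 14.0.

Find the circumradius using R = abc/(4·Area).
First find the area with Heron's formula.
s = (11.7 + 3.4 + 14.0)/2 = 14.55
Area = √(s(s−a)(s−b)(s−c)) = √(14.55·2.85·11.15·0.55) ≈ √254.299 ≈ 15.9468
abc = 11.7·3.4·14.0 = 556.92
R = abc/(4·Area) ≈ 556.92/(4·15.9468) = 556.92/63.7871 ≈ 8.73092

R = 8.731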